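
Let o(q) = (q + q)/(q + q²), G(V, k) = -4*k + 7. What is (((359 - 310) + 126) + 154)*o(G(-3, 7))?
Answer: -329/10 ≈ -32.900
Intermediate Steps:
G(V, k) = 7 - 4*k
o(q) = 2*q/(q + q²) (o(q) = (2*q)/(q + q²) = 2*q/(q + q²))
(((359 - 310) + 126) + 154)*o(G(-3, 7)) = (((359 - 310) + 126) + 154)*(2/(1 + (7 - 4*7))) = ((49 + 126) + 154)*(2/(1 + (7 - 28))) = (175 + 154)*(2/(1 - 21)) = 329*(2/(-20)) = 329*(2*(-1/20)) = 329*(-⅒) = -329/10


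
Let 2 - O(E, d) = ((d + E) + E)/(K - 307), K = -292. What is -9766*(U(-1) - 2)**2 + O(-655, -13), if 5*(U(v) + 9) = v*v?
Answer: -17058119069/14975 ≈ -1.1391e+6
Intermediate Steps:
U(v) = -9 + v**2/5 (U(v) = -9 + (v*v)/5 = -9 + v**2/5)
O(E, d) = 2 + d/599 + 2*E/599 (O(E, d) = 2 - ((d + E) + E)/(-292 - 307) = 2 - ((E + d) + E)/(-599) = 2 - (d + 2*E)*(-1)/599 = 2 - (-2*E/599 - d/599) = 2 + (d/599 + 2*E/599) = 2 + d/599 + 2*E/599)
-9766*(U(-1) - 2)**2 + O(-655, -13) = -9766*((-9 + (1/5)*(-1)**2) - 2)**2 + (2 + (1/599)*(-13) + (2/599)*(-655)) = -9766*((-9 + (1/5)*1) - 2)**2 + (2 - 13/599 - 1310/599) = -9766*((-9 + 1/5) - 2)**2 - 125/599 = -9766*(-44/5 - 2)**2 - 125/599 = -9766*(-54/5)**2 - 125/599 = -9766*2916/25 - 125/599 = -28477656/25 - 125/599 = -17058119069/14975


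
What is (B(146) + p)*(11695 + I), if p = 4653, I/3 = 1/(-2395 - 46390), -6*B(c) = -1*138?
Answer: 2667847714672/48785 ≈ 5.4686e+7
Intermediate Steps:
B(c) = 23 (B(c) = -(-1)*138/6 = -1/6*(-138) = 23)
I = -3/48785 (I = 3/(-2395 - 46390) = 3/(-48785) = 3*(-1/48785) = -3/48785 ≈ -6.1494e-5)
(B(146) + p)*(11695 + I) = (23 + 4653)*(11695 - 3/48785) = 4676*(570540572/48785) = 2667847714672/48785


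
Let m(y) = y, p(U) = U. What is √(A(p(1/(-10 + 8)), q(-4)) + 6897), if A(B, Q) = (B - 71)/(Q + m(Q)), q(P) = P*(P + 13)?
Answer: √993311/12 ≈ 83.054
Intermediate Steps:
q(P) = P*(13 + P)
A(B, Q) = (-71 + B)/(2*Q) (A(B, Q) = (B - 71)/(Q + Q) = (-71 + B)/((2*Q)) = (-71 + B)*(1/(2*Q)) = (-71 + B)/(2*Q))
√(A(p(1/(-10 + 8)), q(-4)) + 6897) = √((-71 + 1/(-10 + 8))/(2*((-4*(13 - 4)))) + 6897) = √((-71 + 1/(-2))/(2*((-4*9))) + 6897) = √((½)*(-71 - ½)/(-36) + 6897) = √((½)*(-1/36)*(-143/2) + 6897) = √(143/144 + 6897) = √(993311/144) = √993311/12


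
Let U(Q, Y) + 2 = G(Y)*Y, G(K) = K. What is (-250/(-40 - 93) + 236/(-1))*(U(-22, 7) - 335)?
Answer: 8967744/133 ≈ 67427.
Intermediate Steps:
U(Q, Y) = -2 + Y**2 (U(Q, Y) = -2 + Y*Y = -2 + Y**2)
(-250/(-40 - 93) + 236/(-1))*(U(-22, 7) - 335) = (-250/(-40 - 93) + 236/(-1))*((-2 + 7**2) - 335) = (-250/(-133) + 236*(-1))*((-2 + 49) - 335) = (-250*(-1/133) - 236)*(47 - 335) = (250/133 - 236)*(-288) = -31138/133*(-288) = 8967744/133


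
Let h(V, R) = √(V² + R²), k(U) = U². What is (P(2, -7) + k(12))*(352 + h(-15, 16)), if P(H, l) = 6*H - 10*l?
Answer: 79552 + 226*√481 ≈ 84509.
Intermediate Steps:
P(H, l) = -10*l + 6*H
h(V, R) = √(R² + V²)
(P(2, -7) + k(12))*(352 + h(-15, 16)) = ((-10*(-7) + 6*2) + 12²)*(352 + √(16² + (-15)²)) = ((70 + 12) + 144)*(352 + √(256 + 225)) = (82 + 144)*(352 + √481) = 226*(352 + √481) = 79552 + 226*√481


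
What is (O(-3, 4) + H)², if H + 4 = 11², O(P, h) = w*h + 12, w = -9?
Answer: 8649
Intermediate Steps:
O(P, h) = 12 - 9*h (O(P, h) = -9*h + 12 = 12 - 9*h)
H = 117 (H = -4 + 11² = -4 + 121 = 117)
(O(-3, 4) + H)² = ((12 - 9*4) + 117)² = ((12 - 36) + 117)² = (-24 + 117)² = 93² = 8649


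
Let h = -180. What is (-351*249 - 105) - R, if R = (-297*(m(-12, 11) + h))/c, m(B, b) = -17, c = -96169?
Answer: -8415113667/96169 ≈ -87503.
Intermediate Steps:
R = -58509/96169 (R = -297*(-17 - 180)/(-96169) = -297*(-197)*(-1/96169) = 58509*(-1/96169) = -58509/96169 ≈ -0.60840)
(-351*249 - 105) - R = (-351*249 - 105) - 1*(-58509/96169) = (-87399 - 105) + 58509/96169 = -87504 + 58509/96169 = -8415113667/96169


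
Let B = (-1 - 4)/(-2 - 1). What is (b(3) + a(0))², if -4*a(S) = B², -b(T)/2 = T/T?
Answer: 9409/1296 ≈ 7.2600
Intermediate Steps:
B = 5/3 (B = -5/(-3) = -5*(-⅓) = 5/3 ≈ 1.6667)
b(T) = -2 (b(T) = -2*T/T = -2*1 = -2)
a(S) = -25/36 (a(S) = -(5/3)²/4 = -¼*25/9 = -25/36)
(b(3) + a(0))² = (-2 - 25/36)² = (-97/36)² = 9409/1296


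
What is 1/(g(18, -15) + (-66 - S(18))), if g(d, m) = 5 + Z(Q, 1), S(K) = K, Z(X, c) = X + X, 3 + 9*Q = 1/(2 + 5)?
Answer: -63/5017 ≈ -0.012557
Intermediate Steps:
Q = -20/63 (Q = -⅓ + 1/(9*(2 + 5)) = -⅓ + (⅑)/7 = -⅓ + (⅑)*(⅐) = -⅓ + 1/63 = -20/63 ≈ -0.31746)
Z(X, c) = 2*X
g(d, m) = 275/63 (g(d, m) = 5 + 2*(-20/63) = 5 - 40/63 = 275/63)
1/(g(18, -15) + (-66 - S(18))) = 1/(275/63 + (-66 - 1*18)) = 1/(275/63 + (-66 - 18)) = 1/(275/63 - 84) = 1/(-5017/63) = -63/5017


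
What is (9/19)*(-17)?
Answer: -153/19 ≈ -8.0526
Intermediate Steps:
(9/19)*(-17) = -153/19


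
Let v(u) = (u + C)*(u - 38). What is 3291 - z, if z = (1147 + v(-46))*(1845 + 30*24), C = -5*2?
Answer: -15004524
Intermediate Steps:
C = -10
v(u) = (-38 + u)*(-10 + u) (v(u) = (u - 10)*(u - 38) = (-10 + u)*(-38 + u) = (-38 + u)*(-10 + u))
z = 15007815 (z = (1147 + (380 + (-46)**2 - 48*(-46)))*(1845 + 30*24) = (1147 + (380 + 2116 + 2208))*(1845 + 720) = (1147 + 4704)*2565 = 5851*2565 = 15007815)
3291 - z = 3291 - 1*15007815 = 3291 - 15007815 = -15004524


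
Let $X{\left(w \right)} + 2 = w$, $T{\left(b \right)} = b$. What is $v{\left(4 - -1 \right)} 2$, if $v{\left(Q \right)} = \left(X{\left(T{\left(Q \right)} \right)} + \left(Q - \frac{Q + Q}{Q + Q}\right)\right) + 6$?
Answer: $26$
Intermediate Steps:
$X{\left(w \right)} = -2 + w$
$v{\left(Q \right)} = 3 + 2 Q$ ($v{\left(Q \right)} = \left(\left(-2 + Q\right) + \left(Q - \frac{Q + Q}{Q + Q}\right)\right) + 6 = \left(\left(-2 + Q\right) + \left(Q - \frac{2 Q}{2 Q}\right)\right) + 6 = \left(\left(-2 + Q\right) - \left(- Q + 2 Q \frac{1}{2 Q}\right)\right) + 6 = \left(\left(-2 + Q\right) + \left(Q - 1\right)\right) + 6 = \left(\left(-2 + Q\right) + \left(-1 + Q\right)\right) + 6 = \left(-3 + 2 Q\right) + 6 = 3 + 2 Q$)
$v{\left(4 - -1 \right)} 2 = \left(3 + 2 \left(4 - -1\right)\right) 2 = \left(3 + 2 \left(4 + 1\right)\right) 2 = \left(3 + 2 \cdot 5\right) 2 = \left(3 + 10\right) 2 = 13 \cdot 2 = 26$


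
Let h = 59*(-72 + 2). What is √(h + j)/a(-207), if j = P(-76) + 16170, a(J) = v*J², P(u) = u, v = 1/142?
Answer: 284*√2991/42849 ≈ 0.36248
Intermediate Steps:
v = 1/142 ≈ 0.0070423
h = -4130 (h = 59*(-70) = -4130)
a(J) = J²/142
j = 16094 (j = -76 + 16170 = 16094)
√(h + j)/a(-207) = √(-4130 + 16094)/(((1/142)*(-207)²)) = √11964/(((1/142)*42849)) = (2*√2991)/(42849/142) = (2*√2991)*(142/42849) = 284*√2991/42849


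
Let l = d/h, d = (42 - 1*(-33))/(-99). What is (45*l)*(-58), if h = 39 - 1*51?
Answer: -3625/22 ≈ -164.77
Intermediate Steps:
d = -25/33 (d = (42 + 33)*(-1/99) = 75*(-1/99) = -25/33 ≈ -0.75758)
h = -12 (h = 39 - 51 = -12)
l = 25/396 (l = -25/33/(-12) = -25/33*(-1/12) = 25/396 ≈ 0.063131)
(45*l)*(-58) = (45*(25/396))*(-58) = (125/44)*(-58) = -3625/22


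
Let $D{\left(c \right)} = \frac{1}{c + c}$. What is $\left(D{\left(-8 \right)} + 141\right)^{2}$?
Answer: $\frac{5085025}{256} \approx 19863.0$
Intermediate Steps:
$D{\left(c \right)} = \frac{1}{2 c}$
$\left(D{\left(-8 \right)} + 141\right)^{2} = \left(\frac{1}{2 \left(-8\right)} + 141\right)^{2} = \left(\frac{1}{2} \left(- \frac{1}{8}\right) + 141\right)^{2} = \left(- \frac{1}{16} + 141\right)^{2} = \left(\frac{2255}{16}\right)^{2} = \frac{5085025}{256}$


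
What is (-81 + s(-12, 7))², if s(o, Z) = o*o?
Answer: 3969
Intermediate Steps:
s(o, Z) = o²
(-81 + s(-12, 7))² = (-81 + (-12)²)² = (-81 + 144)² = 63² = 3969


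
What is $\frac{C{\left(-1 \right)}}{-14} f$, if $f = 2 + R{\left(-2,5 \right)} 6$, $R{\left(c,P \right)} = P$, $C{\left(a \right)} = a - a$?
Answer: $0$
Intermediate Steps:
$C{\left(a \right)} = 0$
$f = 32$ ($f = 2 + 5 \cdot 6 = 2 + 30 = 32$)
$\frac{C{\left(-1 \right)}}{-14} f = \frac{1}{-14} \cdot 0 \cdot 32 = \left(- \frac{1}{14}\right) 0 \cdot 32 = 0 \cdot 32 = 0$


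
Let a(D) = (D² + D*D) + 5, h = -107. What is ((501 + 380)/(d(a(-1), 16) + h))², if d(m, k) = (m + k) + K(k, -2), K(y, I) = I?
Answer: 776161/7396 ≈ 104.94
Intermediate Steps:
a(D) = 5 + 2*D² (a(D) = (D² + D²) + 5 = 2*D² + 5 = 5 + 2*D²)
d(m, k) = -2 + k + m (d(m, k) = (m + k) - 2 = (k + m) - 2 = -2 + k + m)
((501 + 380)/(d(a(-1), 16) + h))² = ((501 + 380)/((-2 + 16 + (5 + 2*(-1)²)) - 107))² = (881/((-2 + 16 + (5 + 2*1)) - 107))² = (881/((-2 + 16 + (5 + 2)) - 107))² = (881/((-2 + 16 + 7) - 107))² = (881/(21 - 107))² = (881/(-86))² = (881*(-1/86))² = (-881/86)² = 776161/7396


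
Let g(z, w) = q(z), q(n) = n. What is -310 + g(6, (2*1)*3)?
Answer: -304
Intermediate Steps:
g(z, w) = z
-310 + g(6, (2*1)*3) = -310 + 6 = -304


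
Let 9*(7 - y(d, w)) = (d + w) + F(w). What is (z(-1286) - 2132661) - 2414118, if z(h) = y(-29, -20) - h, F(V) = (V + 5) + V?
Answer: -13636430/3 ≈ -4.5455e+6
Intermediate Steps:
F(V) = 5 + 2*V (F(V) = (5 + V) + V = 5 + 2*V)
y(d, w) = 58/9 - w/3 - d/9 (y(d, w) = 7 - ((d + w) + (5 + 2*w))/9 = 7 - (5 + d + 3*w)/9 = 7 + (-5/9 - w/3 - d/9) = 58/9 - w/3 - d/9)
z(h) = 49/3 - h (z(h) = (58/9 - ⅓*(-20) - ⅑*(-29)) - h = (58/9 + 20/3 + 29/9) - h = 49/3 - h)
(z(-1286) - 2132661) - 2414118 = ((49/3 - 1*(-1286)) - 2132661) - 2414118 = ((49/3 + 1286) - 2132661) - 2414118 = (3907/3 - 2132661) - 2414118 = -6394076/3 - 2414118 = -13636430/3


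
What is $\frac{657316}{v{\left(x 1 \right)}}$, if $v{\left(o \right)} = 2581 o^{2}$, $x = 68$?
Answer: $\frac{164329}{2983636} \approx 0.055077$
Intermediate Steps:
$\frac{657316}{v{\left(x 1 \right)}} = \frac{657316}{2581 \left(68 \cdot 1\right)^{2}} = \frac{657316}{2581 \cdot 68^{2}} = \frac{657316}{2581 \cdot 4624} = \frac{657316}{11934544} = 657316 \cdot \frac{1}{11934544} = \frac{164329}{2983636}$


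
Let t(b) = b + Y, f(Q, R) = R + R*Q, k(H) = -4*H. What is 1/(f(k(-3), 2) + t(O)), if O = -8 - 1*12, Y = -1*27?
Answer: -1/21 ≈ -0.047619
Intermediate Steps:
Y = -27
f(Q, R) = R + Q*R
O = -20 (O = -8 - 12 = -20)
t(b) = -27 + b (t(b) = b - 27 = -27 + b)
1/(f(k(-3), 2) + t(O)) = 1/(2*(1 - 4*(-3)) + (-27 - 20)) = 1/(2*(1 + 12) - 47) = 1/(2*13 - 47) = 1/(26 - 47) = 1/(-21) = -1/21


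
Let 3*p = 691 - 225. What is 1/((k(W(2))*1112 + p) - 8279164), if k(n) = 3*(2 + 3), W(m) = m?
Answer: -3/24786986 ≈ -1.2103e-7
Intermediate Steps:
p = 466/3 (p = (691 - 225)/3 = (⅓)*466 = 466/3 ≈ 155.33)
k(n) = 15 (k(n) = 3*5 = 15)
1/((k(W(2))*1112 + p) - 8279164) = 1/((15*1112 + 466/3) - 8279164) = 1/((16680 + 466/3) - 8279164) = 1/(50506/3 - 8279164) = 1/(-24786986/3) = -3/24786986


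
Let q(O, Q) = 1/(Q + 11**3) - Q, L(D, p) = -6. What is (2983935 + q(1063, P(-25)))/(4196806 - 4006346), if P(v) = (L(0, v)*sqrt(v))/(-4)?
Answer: 21145562880839/1349688885740 - 21259419*I/539875554296 ≈ 15.667 - 3.9378e-5*I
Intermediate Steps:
P(v) = 3*sqrt(v)/2 (P(v) = -6*sqrt(v)/(-4) = -6*sqrt(v)*(-1/4) = 3*sqrt(v)/2)
q(O, Q) = 1/(1331 + Q) - Q (q(O, Q) = 1/(Q + 1331) - Q = 1/(1331 + Q) - Q)
(2983935 + q(1063, P(-25)))/(4196806 - 4006346) = (2983935 + (1 - (3*sqrt(-25)/2)**2 - 3993*sqrt(-25)/2)/(1331 + 3*sqrt(-25)/2))/(4196806 - 4006346) = (2983935 + (1 - (3*(5*I)/2)**2 - 3993*5*I/2)/(1331 + 3*(5*I)/2))/190460 = (2983935 + (1 - (15*I/2)**2 - 19965*I/2)/(1331 + 15*I/2))*(1/190460) = (2983935 + (4*(1331 - 15*I/2)/7086469)*(1 - 1*(-225/4) - 19965*I/2))*(1/190460) = (2983935 + (4*(1331 - 15*I/2)/7086469)*(1 + 225/4 - 19965*I/2))*(1/190460) = (2983935 + (4*(1331 - 15*I/2)/7086469)*(229/4 - 19965*I/2))*(1/190460) = (2983935 + 4*(1331 - 15*I/2)*(229/4 - 19965*I/2)/7086469)*(1/190460) = 596787/38092 + (1331 - 15*I/2)*(229/4 - 19965*I/2)/337422221435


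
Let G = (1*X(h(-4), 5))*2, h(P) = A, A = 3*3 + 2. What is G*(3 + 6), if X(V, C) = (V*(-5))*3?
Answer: -2970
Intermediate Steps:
A = 11 (A = 9 + 2 = 11)
h(P) = 11
X(V, C) = -15*V (X(V, C) = -5*V*3 = -15*V)
G = -330 (G = (1*(-15*11))*2 = (1*(-165))*2 = -165*2 = -330)
G*(3 + 6) = -330*(3 + 6) = -330*9 = -2970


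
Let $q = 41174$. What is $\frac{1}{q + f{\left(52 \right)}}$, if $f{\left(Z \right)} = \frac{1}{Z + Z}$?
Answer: $\frac{104}{4282097} \approx 2.4287 \cdot 10^{-5}$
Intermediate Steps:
$f{\left(Z \right)} = \frac{1}{2 Z}$
$\frac{1}{q + f{\left(52 \right)}} = \frac{1}{41174 + \frac{1}{2 \cdot 52}} = \frac{1}{41174 + \frac{1}{2} \cdot \frac{1}{52}} = \frac{1}{41174 + \frac{1}{104}} = \frac{1}{\frac{4282097}{104}} = \frac{104}{4282097}$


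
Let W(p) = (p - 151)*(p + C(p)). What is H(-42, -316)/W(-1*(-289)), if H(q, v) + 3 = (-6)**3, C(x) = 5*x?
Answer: -73/79764 ≈ -0.00091520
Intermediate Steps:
H(q, v) = -219 (H(q, v) = -3 + (-6)**3 = -3 - 216 = -219)
W(p) = 6*p*(-151 + p) (W(p) = (p - 151)*(p + 5*p) = (-151 + p)*(6*p) = 6*p*(-151 + p))
H(-42, -316)/W(-1*(-289)) = -219*1/(1734*(-151 - 1*(-289))) = -219*1/(1734*(-151 + 289)) = -219/(6*289*138) = -219/239292 = -219*1/239292 = -73/79764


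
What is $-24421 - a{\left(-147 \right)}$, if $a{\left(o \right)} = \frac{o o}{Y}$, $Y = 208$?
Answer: $- \frac{5101177}{208} \approx -24525.0$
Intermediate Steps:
$a{\left(o \right)} = \frac{o^{2}}{208}$ ($a{\left(o \right)} = \frac{o o}{208} = o^{2} \cdot \frac{1}{208} = \frac{o^{2}}{208}$)
$-24421 - a{\left(-147 \right)} = -24421 - \frac{\left(-147\right)^{2}}{208} = -24421 - \frac{1}{208} \cdot 21609 = -24421 - \frac{21609}{208} = - \frac{5101177}{208}$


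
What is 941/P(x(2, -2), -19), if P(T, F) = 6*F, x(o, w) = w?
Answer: -941/114 ≈ -8.2544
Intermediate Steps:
941/P(x(2, -2), -19) = 941/((6*(-19))) = 941/(-114) = 941*(-1/114) = -941/114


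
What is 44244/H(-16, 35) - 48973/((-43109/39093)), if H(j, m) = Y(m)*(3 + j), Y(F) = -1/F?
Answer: 91644530217/560417 ≈ 1.6353e+5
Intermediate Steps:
H(j, m) = -(3 + j)/m (H(j, m) = (-1/m)*(3 + j) = -(3 + j)/m)
44244/H(-16, 35) - 48973/((-43109/39093)) = 44244/(((-3 - 1*(-16))/35)) - 48973/((-43109/39093)) = 44244/(((-3 + 16)/35)) - 48973/((-43109*1/39093)) = 44244/(((1/35)*13)) - 48973/(-43109/39093) = 44244/(13/35) - 48973*(-39093/43109) = 44244*(35/13) + 1914501489/43109 = 1548540/13 + 1914501489/43109 = 91644530217/560417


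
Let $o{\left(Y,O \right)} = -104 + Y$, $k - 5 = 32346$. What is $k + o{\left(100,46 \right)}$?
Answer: $32347$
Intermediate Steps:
$k = 32351$ ($k = 5 + 32346 = 32351$)
$k + o{\left(100,46 \right)} = 32351 + \left(-104 + 100\right) = 32351 - 4 = 32347$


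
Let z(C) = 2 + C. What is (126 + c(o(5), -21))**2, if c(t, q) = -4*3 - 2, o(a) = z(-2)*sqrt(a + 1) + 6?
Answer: 12544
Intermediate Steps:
o(a) = 6 (o(a) = (2 - 2)*sqrt(a + 1) + 6 = 0*sqrt(1 + a) + 6 = 0 + 6 = 6)
c(t, q) = -14 (c(t, q) = -12 - 2 = -14)
(126 + c(o(5), -21))**2 = (126 - 14)**2 = 112**2 = 12544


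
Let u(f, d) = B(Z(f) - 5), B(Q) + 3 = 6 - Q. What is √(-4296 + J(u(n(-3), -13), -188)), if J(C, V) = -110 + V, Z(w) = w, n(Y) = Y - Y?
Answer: I*√4594 ≈ 67.779*I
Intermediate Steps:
n(Y) = 0
B(Q) = 3 - Q (B(Q) = -3 + (6 - Q) = 3 - Q)
u(f, d) = 8 - f (u(f, d) = 3 - (f - 5) = 3 - (-5 + f) = 3 + (5 - f) = 8 - f)
√(-4296 + J(u(n(-3), -13), -188)) = √(-4296 + (-110 - 188)) = √(-4296 - 298) = √(-4594) = I*√4594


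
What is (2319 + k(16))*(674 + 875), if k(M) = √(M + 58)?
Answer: 3592131 + 1549*√74 ≈ 3.6055e+6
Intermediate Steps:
k(M) = √(58 + M)
(2319 + k(16))*(674 + 875) = (2319 + √(58 + 16))*(674 + 875) = (2319 + √74)*1549 = 3592131 + 1549*√74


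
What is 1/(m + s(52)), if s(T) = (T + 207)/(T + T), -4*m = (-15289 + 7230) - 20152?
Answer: 104/733745 ≈ 0.00014174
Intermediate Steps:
m = 28211/4 (m = -((-15289 + 7230) - 20152)/4 = -(-8059 - 20152)/4 = -1/4*(-28211) = 28211/4 ≈ 7052.8)
s(T) = (207 + T)/(2*T) (s(T) = (207 + T)/((2*T)) = (207 + T)*(1/(2*T)) = (207 + T)/(2*T))
1/(m + s(52)) = 1/(28211/4 + (1/2)*(207 + 52)/52) = 1/(28211/4 + (1/2)*(1/52)*259) = 1/(28211/4 + 259/104) = 1/(733745/104) = 104/733745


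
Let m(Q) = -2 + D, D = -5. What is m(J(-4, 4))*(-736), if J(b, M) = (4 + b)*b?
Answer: 5152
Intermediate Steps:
J(b, M) = b*(4 + b)
m(Q) = -7 (m(Q) = -2 - 5 = -7)
m(J(-4, 4))*(-736) = -7*(-736) = 5152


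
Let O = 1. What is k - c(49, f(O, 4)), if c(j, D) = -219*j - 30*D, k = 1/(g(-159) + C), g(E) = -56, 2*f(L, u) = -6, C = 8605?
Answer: 90969910/8549 ≈ 10641.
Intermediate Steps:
f(L, u) = -3 (f(L, u) = (½)*(-6) = -3)
k = 1/8549 (k = 1/(-56 + 8605) = 1/8549 ≈ 0.00011697)
k - c(49, f(O, 4)) = 1/8549 - (-219*49 - 30*(-3)) = 1/8549 - (-10731 + 90) = 1/8549 - 1*(-10641) = 1/8549 + 10641 = 90969910/8549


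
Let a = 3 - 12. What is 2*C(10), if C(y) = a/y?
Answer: -9/5 ≈ -1.8000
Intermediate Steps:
a = -9
C(y) = -9/y
2*C(10) = 2*(-9/10) = -9/5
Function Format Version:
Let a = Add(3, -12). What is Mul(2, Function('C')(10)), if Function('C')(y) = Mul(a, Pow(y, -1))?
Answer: Rational(-9, 5) ≈ -1.8000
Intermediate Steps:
a = -9
Function('C')(y) = Mul(-9, Pow(y, -1))
Mul(2, Function('C')(10)) = Mul(2, Mul(-9, Pow(10, -1))) = Mul(2, Mul(-9, Rational(1, 10))) = Mul(2, Rational(-9, 10)) = Rational(-9, 5)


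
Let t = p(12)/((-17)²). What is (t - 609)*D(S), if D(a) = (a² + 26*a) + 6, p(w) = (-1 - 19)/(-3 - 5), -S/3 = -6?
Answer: -140446803/289 ≈ -4.8598e+5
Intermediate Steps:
S = 18 (S = -3*(-6) = 18)
p(w) = 5/2 (p(w) = -20/(-8) = -20*(-⅛) = 5/2)
D(a) = 6 + a² + 26*a
t = 5/578 (t = 5/(2*((-17)²)) = (5/2)/289 = (5/2)*(1/289) = 5/578 ≈ 0.0086505)
(t - 609)*D(S) = (5/578 - 609)*(6 + 18² + 26*18) = -351997*(6 + 324 + 468)/578 = -351997/578*798 = -140446803/289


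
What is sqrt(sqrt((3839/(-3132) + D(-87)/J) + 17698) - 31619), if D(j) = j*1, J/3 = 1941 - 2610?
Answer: sqrt(-47605414755276 + 12934*sqrt(239798193530307))/38802 ≈ 177.44*I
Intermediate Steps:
J = -2007 (J = 3*(1941 - 2610) = 3*(-669) = -2007)
D(j) = j
sqrt(sqrt((3839/(-3132) + D(-87)/J) + 17698) - 31619) = sqrt(sqrt((3839/(-3132) - 87/(-2007)) + 17698) - 31619) = sqrt(sqrt((3839*(-1/3132) - 87*(-1/2007)) + 17698) - 31619) = sqrt(sqrt((-3839/3132 + 29/669) + 17698) - 31619) = sqrt(sqrt(-825821/698436 + 17698) - 31619) = sqrt(sqrt(12360094507/698436) - 31619) = sqrt(sqrt(239798193530307)/116406 - 31619) = sqrt(-31619 + sqrt(239798193530307)/116406)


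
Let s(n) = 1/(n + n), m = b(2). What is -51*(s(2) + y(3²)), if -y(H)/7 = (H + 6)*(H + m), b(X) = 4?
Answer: 278409/4 ≈ 69602.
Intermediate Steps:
m = 4
s(n) = 1/(2*n)
y(H) = -7*(4 + H)*(6 + H) (y(H) = -7*(H + 6)*(H + 4) = -7*(6 + H)*(4 + H) = -7*(4 + H)*(6 + H))
-51*(s(2) + y(3²)) = -51*((½)/2 + (-168 - 70*3² - 7*(3²)²)) = -51*((½)*(½) + (-168 - 70*9 - 7*9²)) = -51*(¼ + (-168 - 630 - 7*81)) = -51*(¼ + (-168 - 630 - 567)) = -51*(¼ - 1365) = -51*(-5459/4) = 278409/4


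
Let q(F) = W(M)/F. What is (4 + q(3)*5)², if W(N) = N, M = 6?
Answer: 196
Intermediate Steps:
q(F) = 6/F
(4 + q(3)*5)² = (4 + (6/3)*5)² = (4 + (6*(⅓))*5)² = (4 + 2*5)² = (4 + 10)² = 14² = 196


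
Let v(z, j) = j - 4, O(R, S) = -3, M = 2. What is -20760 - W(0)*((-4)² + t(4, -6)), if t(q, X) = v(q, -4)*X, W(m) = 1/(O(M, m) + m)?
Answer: -62216/3 ≈ -20739.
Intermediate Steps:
v(z, j) = -4 + j
W(m) = 1/(-3 + m)
t(q, X) = -8*X (t(q, X) = (-4 - 4)*X = -8*X)
-20760 - W(0)*((-4)² + t(4, -6)) = -20760 - ((-4)² - 8*(-6))/(-3 + 0) = -20760 - (16 + 48)/(-3) = -20760 - (-1)*64/3 = -20760 - 1*(-64/3) = -20760 + 64/3 = -62216/3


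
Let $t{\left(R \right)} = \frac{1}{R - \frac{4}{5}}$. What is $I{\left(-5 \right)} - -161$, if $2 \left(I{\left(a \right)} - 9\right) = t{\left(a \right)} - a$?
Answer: $\frac{5000}{29} \approx 172.41$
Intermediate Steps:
$t{\left(R \right)} = \frac{1}{- \frac{4}{5} + R}$ ($t{\left(R \right)} = \frac{1}{R - \frac{4}{5}} = \frac{1}{- \frac{4}{5} + R}$)
$I{\left(a \right)} = 9 - \frac{a}{2} + \frac{5}{2 \left(-4 + 5 a\right)}$ ($I{\left(a \right)} = 9 + \frac{\frac{5}{-4 + 5 a} - a}{2} = 9 + \frac{- a + \frac{5}{-4 + 5 a}}{2} = 9 - \left(\frac{a}{2} - \frac{5}{2 \left(-4 + 5 a\right)}\right) = 9 - \frac{a}{2} + \frac{5}{2 \left(-4 + 5 a\right)}$)
$I{\left(-5 \right)} - -161 = \frac{5 + \left(-4 + 5 \left(-5\right)\right) \left(18 - -5\right)}{2 \left(-4 + 5 \left(-5\right)\right)} - -161 = \frac{5 + \left(-4 - 25\right) \left(18 + 5\right)}{2 \left(-4 - 25\right)} + 161 = \frac{5 - 667}{2 \left(-29\right)} + 161 = \frac{1}{2} \left(- \frac{1}{29}\right) \left(5 - 667\right) + 161 = \frac{1}{2} \left(- \frac{1}{29}\right) \left(-662\right) + 161 = \frac{331}{29} + 161 = \frac{5000}{29}$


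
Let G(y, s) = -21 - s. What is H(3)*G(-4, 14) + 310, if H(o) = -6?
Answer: 520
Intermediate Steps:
H(3)*G(-4, 14) + 310 = -6*(-21 - 1*14) + 310 = -6*(-21 - 14) + 310 = -6*(-35) + 310 = 210 + 310 = 520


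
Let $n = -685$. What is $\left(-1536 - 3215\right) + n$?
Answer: $-5436$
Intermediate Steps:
$\left(-1536 - 3215\right) + n = \left(-1536 - 3215\right) - 685 = -4751 - 685 = -5436$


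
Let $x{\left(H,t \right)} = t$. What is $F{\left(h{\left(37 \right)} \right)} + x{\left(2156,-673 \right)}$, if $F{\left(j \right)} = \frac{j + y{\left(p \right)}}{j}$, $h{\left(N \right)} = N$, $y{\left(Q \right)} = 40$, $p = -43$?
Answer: $- \frac{24824}{37} \approx -670.92$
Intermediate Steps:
$F{\left(j \right)} = \frac{40 + j}{j}$ ($F{\left(j \right)} = \frac{j + 40}{j} = \frac{40 + j}{j}$)
$F{\left(h{\left(37 \right)} \right)} + x{\left(2156,-673 \right)} = \frac{40 + 37}{37} - 673 = \frac{1}{37} \cdot 77 - 673 = \frac{77}{37} - 673 = - \frac{24824}{37}$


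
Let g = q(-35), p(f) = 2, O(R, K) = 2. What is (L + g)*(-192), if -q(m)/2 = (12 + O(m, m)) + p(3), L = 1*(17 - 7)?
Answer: 4224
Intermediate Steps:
L = 10 (L = 1*10 = 10)
q(m) = -32 (q(m) = -2*((12 + 2) + 2) = -2*(14 + 2) = -2*16 = -32)
g = -32
(L + g)*(-192) = (10 - 32)*(-192) = -22*(-192) = 4224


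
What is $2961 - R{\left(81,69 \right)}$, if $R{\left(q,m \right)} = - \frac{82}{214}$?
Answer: $\frac{316868}{107} \approx 2961.4$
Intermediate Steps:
$R{\left(q,m \right)} = - \frac{41}{107}$ ($R{\left(q,m \right)} = \left(-82\right) \frac{1}{214} = - \frac{41}{107}$)
$2961 - R{\left(81,69 \right)} = 2961 - - \frac{41}{107} = 2961 + \frac{41}{107} = \frac{316868}{107}$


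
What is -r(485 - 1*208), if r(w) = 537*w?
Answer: -148749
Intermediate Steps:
-r(485 - 1*208) = -537*(485 - 1*208) = -537*(485 - 208) = -537*277 = -1*148749 = -148749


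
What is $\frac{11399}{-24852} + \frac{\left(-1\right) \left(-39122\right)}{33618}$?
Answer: $\frac{32724909}{46415252} \approx 0.70505$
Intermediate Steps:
$\frac{11399}{-24852} + \frac{\left(-1\right) \left(-39122\right)}{33618} = 11399 \left(- \frac{1}{24852}\right) + 39122 \cdot \frac{1}{33618} = - \frac{11399}{24852} + \frac{19561}{16809} = \frac{32724909}{46415252}$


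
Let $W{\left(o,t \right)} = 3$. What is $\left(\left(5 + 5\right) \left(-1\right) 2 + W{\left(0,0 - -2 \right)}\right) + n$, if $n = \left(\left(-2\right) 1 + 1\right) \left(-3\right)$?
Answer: $-14$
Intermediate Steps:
$n = 3$ ($n = \left(-2 + 1\right) \left(-3\right) = \left(-1\right) \left(-3\right) = 3$)
$\left(\left(5 + 5\right) \left(-1\right) 2 + W{\left(0,0 - -2 \right)}\right) + n = \left(\left(5 + 5\right) \left(-1\right) 2 + 3\right) + 3 = \left(10 \left(-1\right) 2 + 3\right) + 3 = \left(\left(-10\right) 2 + 3\right) + 3 = \left(-20 + 3\right) + 3 = -17 + 3 = -14$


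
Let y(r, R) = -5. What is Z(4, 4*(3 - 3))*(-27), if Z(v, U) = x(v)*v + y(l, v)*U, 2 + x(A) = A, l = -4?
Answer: -216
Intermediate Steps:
x(A) = -2 + A
Z(v, U) = -5*U + v*(-2 + v) (Z(v, U) = (-2 + v)*v - 5*U = v*(-2 + v) - 5*U = -5*U + v*(-2 + v))
Z(4, 4*(3 - 3))*(-27) = (-20*(3 - 3) + 4*(-2 + 4))*(-27) = (-20*0 + 4*2)*(-27) = (-5*0 + 8)*(-27) = (0 + 8)*(-27) = 8*(-27) = -216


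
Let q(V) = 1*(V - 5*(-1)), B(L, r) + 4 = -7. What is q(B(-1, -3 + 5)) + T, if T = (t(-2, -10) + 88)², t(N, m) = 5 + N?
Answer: 8275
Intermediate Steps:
B(L, r) = -11 (B(L, r) = -4 - 7 = -11)
T = 8281 (T = ((5 - 2) + 88)² = (3 + 88)² = 91² = 8281)
q(V) = 5 + V (q(V) = 1*(V + 5) = 1*(5 + V) = 5 + V)
q(B(-1, -3 + 5)) + T = (5 - 11) + 8281 = -6 + 8281 = 8275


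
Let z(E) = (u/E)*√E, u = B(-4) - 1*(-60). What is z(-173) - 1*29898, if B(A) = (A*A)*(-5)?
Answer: -29898 + 20*I*√173/173 ≈ -29898.0 + 1.5206*I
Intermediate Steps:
B(A) = -5*A² (B(A) = A²*(-5) = -5*A²)
u = -20 (u = -5*(-4)² - 1*(-60) = -5*16 + 60 = -80 + 60 = -20)
z(E) = -20/√E (z(E) = (-20/E)*√E = -20/√E)
z(-173) - 1*29898 = -(-20)*I*√173/173 - 1*29898 = -(-20)*I*√173/173 - 29898 = 20*I*√173/173 - 29898 = -29898 + 20*I*√173/173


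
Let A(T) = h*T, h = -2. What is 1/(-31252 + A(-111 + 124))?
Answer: -1/31278 ≈ -3.1971e-5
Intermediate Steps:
A(T) = -2*T
1/(-31252 + A(-111 + 124)) = 1/(-31252 - 2*(-111 + 124)) = 1/(-31252 - 2*13) = 1/(-31252 - 26) = 1/(-31278) = -1/31278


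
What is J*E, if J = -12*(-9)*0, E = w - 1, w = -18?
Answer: 0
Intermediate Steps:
E = -19 (E = -18 - 1 = -19)
J = 0 (J = 108*0 = 0)
J*E = 0*(-19) = 0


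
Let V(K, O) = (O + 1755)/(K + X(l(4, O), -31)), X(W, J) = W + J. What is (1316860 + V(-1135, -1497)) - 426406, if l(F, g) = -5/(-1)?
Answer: 8014084/9 ≈ 8.9045e+5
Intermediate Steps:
l(F, g) = 5 (l(F, g) = -5*(-1) = 5)
X(W, J) = J + W
V(K, O) = (1755 + O)/(-26 + K) (V(K, O) = (O + 1755)/(K + (-31 + 5)) = (1755 + O)/(K - 26) = (1755 + O)/(-26 + K))
(1316860 + V(-1135, -1497)) - 426406 = (1316860 + (1755 - 1497)/(-26 - 1135)) - 426406 = (1316860 + 258/(-1161)) - 426406 = (1316860 - 1/1161*258) - 426406 = (1316860 - 2/9) - 426406 = 11851738/9 - 426406 = 8014084/9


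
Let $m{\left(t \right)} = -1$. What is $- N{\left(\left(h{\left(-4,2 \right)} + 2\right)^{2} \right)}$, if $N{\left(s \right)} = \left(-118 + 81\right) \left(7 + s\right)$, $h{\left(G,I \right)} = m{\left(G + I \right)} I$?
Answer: $259$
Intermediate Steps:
$h{\left(G,I \right)} = - I$
$N{\left(s \right)} = -259 - 37 s$ ($N{\left(s \right)} = - 37 \left(7 + s\right) = -259 - 37 s$)
$- N{\left(\left(h{\left(-4,2 \right)} + 2\right)^{2} \right)} = - (-259 - 37 \left(\left(-1\right) 2 + 2\right)^{2}) = - (-259 - 37 \left(-2 + 2\right)^{2}) = - (-259 - 37 \cdot 0^{2}) = - (-259 - 0) = - (-259 + 0) = \left(-1\right) \left(-259\right) = 259$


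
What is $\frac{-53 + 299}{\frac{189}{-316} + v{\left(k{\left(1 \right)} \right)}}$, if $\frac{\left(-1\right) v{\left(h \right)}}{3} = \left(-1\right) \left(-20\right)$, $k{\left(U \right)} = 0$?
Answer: $- \frac{25912}{6383} \approx -4.0595$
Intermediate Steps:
$v{\left(h \right)} = -60$ ($v{\left(h \right)} = - 3 \left(\left(-1\right) \left(-20\right)\right) = \left(-3\right) 20 = -60$)
$\frac{-53 + 299}{\frac{189}{-316} + v{\left(k{\left(1 \right)} \right)}} = \frac{-53 + 299}{\frac{189}{-316} - 60} = \frac{246}{189 \left(- \frac{1}{316}\right) - 60} = \frac{246}{- \frac{189}{316} - 60} = \frac{246}{- \frac{19149}{316}} = 246 \left(- \frac{316}{19149}\right) = - \frac{25912}{6383}$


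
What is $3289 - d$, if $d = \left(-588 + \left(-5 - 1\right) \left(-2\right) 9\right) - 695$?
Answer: $4464$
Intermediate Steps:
$d = -1175$ ($d = \left(-588 + \left(-6\right) \left(-2\right) 9\right) - 695 = \left(-588 + 12 \cdot 9\right) - 695 = \left(-588 + 108\right) - 695 = -480 - 695 = -1175$)
$3289 - d = 3289 - -1175 = 3289 + 1175 = 4464$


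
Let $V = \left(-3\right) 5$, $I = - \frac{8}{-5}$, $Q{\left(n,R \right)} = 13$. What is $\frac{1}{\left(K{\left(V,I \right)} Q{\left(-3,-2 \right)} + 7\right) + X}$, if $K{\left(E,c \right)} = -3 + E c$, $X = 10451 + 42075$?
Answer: $\frac{1}{52182} \approx 1.9164 \cdot 10^{-5}$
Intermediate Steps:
$I = \frac{8}{5}$ ($I = \left(-8\right) \left(- \frac{1}{5}\right) = \frac{8}{5} \approx 1.6$)
$X = 52526$
$V = -15$
$\frac{1}{\left(K{\left(V,I \right)} Q{\left(-3,-2 \right)} + 7\right) + X} = \frac{1}{\left(\left(-3 - 24\right) 13 + 7\right) + 52526} = \frac{1}{\left(\left(-27\right) 13 + 7\right) + 52526} = \frac{1}{\left(-351 + 7\right) + 52526} = \frac{1}{-344 + 52526} = \frac{1}{52182}$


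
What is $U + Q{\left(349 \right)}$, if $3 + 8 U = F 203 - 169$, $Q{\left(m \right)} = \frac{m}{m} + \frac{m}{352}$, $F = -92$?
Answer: $- \frac{828611}{352} \approx -2354.0$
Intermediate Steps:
$Q{\left(m \right)} = 1 + \frac{m}{352}$ ($Q{\left(m \right)} = 1 + m \frac{1}{352} = 1 + \frac{m}{352}$)
$U = -2356$ ($U = - \frac{3}{8} + \frac{\left(-92\right) 203 - 169}{8} = - \frac{3}{8} + \frac{-18676 - 169}{8} = - \frac{3}{8} + \frac{1}{8} \left(-18845\right) = - \frac{3}{8} - \frac{18845}{8} = -2356$)
$U + Q{\left(349 \right)} = -2356 + \left(1 + \frac{1}{352} \cdot 349\right) = -2356 + \left(1 + \frac{349}{352}\right) = -2356 + \frac{701}{352} = - \frac{828611}{352}$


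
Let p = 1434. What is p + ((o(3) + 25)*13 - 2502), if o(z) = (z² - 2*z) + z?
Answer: -665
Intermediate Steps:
o(z) = z² - z
p + ((o(3) + 25)*13 - 2502) = 1434 + ((3*(-1 + 3) + 25)*13 - 2502) = 1434 + ((3*2 + 25)*13 - 2502) = 1434 + ((6 + 25)*13 - 2502) = 1434 + (31*13 - 2502) = 1434 + (403 - 2502) = 1434 - 2099 = -665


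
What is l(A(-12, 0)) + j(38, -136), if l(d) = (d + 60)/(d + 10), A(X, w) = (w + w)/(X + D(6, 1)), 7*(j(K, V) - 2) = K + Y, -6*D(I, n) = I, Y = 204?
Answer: 298/7 ≈ 42.571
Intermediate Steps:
D(I, n) = -I/6
j(K, V) = 218/7 + K/7 (j(K, V) = 2 + (K + 204)/7 = 2 + (204 + K)/7 = 2 + (204/7 + K/7) = 218/7 + K/7)
A(X, w) = 2*w/(-1 + X) (A(X, w) = (w + w)/(X - ⅙*6) = (2*w)/(X - 1) = (2*w)/(-1 + X) = 2*w/(-1 + X))
l(d) = (60 + d)/(10 + d)
l(A(-12, 0)) + j(38, -136) = (60 + 2*0/(-1 - 12))/(10 + 2*0/(-1 - 12)) + (218/7 + (⅐)*38) = (60 + 2*0/(-13))/(10 + 2*0/(-13)) + (218/7 + 38/7) = (60 + 2*0*(-1/13))/(10 + 2*0*(-1/13)) + 256/7 = (60 + 0)/(10 + 0) + 256/7 = 60/10 + 256/7 = (⅒)*60 + 256/7 = 6 + 256/7 = 298/7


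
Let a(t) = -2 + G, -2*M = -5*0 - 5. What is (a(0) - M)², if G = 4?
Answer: ¼ ≈ 0.25000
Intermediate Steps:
M = 5/2 (M = -(-5*0 - 5)/2 = -(0 - 5)/2 = -½*(-5) = 5/2 ≈ 2.5000)
a(t) = 2 (a(t) = -2 + 4 = 2)
(a(0) - M)² = (2 - 1*5/2)² = (2 - 5/2)² = (-½)² = ¼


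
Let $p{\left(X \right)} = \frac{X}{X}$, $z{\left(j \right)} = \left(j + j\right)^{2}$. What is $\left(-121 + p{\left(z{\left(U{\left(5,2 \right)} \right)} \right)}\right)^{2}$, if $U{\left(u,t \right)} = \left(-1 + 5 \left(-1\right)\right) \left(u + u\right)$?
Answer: $14400$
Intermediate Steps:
$U{\left(u,t \right)} = - 12 u$ ($U{\left(u,t \right)} = \left(-1 - 5\right) 2 u = - 6 \cdot 2 u = - 12 u$)
$z{\left(j \right)} = 4 j^{2}$ ($z{\left(j \right)} = \left(2 j\right)^{2} = 4 j^{2}$)
$p{\left(X \right)} = 1$
$\left(-121 + p{\left(z{\left(U{\left(5,2 \right)} \right)} \right)}\right)^{2} = \left(-121 + 1\right)^{2} = \left(-120\right)^{2} = 14400$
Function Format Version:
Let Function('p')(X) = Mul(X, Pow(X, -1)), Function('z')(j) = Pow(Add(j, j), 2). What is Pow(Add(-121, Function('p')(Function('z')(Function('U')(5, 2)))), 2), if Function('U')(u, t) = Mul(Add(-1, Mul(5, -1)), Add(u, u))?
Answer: 14400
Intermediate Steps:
Function('U')(u, t) = Mul(-12, u) (Function('U')(u, t) = Mul(Add(-1, -5), Mul(2, u)) = Mul(-6, Mul(2, u)) = Mul(-12, u))
Function('z')(j) = Mul(4, Pow(j, 2)) (Function('z')(j) = Pow(Mul(2, j), 2) = Mul(4, Pow(j, 2)))
Function('p')(X) = 1
Pow(Add(-121, Function('p')(Function('z')(Function('U')(5, 2)))), 2) = Pow(Add(-121, 1), 2) = Pow(-120, 2) = 14400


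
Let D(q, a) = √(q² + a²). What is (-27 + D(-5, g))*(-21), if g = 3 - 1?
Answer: 567 - 21*√29 ≈ 453.91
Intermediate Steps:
g = 2
D(q, a) = √(a² + q²)
(-27 + D(-5, g))*(-21) = (-27 + √(2² + (-5)²))*(-21) = (-27 + √(4 + 25))*(-21) = (-27 + √29)*(-21) = 567 - 21*√29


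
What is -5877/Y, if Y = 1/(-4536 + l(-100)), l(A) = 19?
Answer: 26546409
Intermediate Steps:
Y = -1/4517 (Y = 1/(-4536 + 19) = 1/(-4517) = -1/4517 ≈ -0.00022139)
-5877/Y = -5877/(-1/4517) = -5877*(-4517) = 26546409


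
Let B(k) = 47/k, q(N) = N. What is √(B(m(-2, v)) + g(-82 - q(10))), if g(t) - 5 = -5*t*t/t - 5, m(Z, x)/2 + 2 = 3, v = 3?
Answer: √1934/2 ≈ 21.989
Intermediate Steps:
m(Z, x) = 2 (m(Z, x) = -4 + 2*3 = -4 + 6 = 2)
g(t) = -5*t (g(t) = 5 + (-5*t*t/t - 5) = 5 + (-5*t²/t - 5) = 5 + (-5*t - 5) = 5 + (-5 - 5*t) = -5*t)
√(B(m(-2, v)) + g(-82 - q(10))) = √(47/2 - 5*(-82 - 1*10)) = √(47*(½) - 5*(-82 - 10)) = √(47/2 - 5*(-92)) = √(47/2 + 460) = √(967/2) = √1934/2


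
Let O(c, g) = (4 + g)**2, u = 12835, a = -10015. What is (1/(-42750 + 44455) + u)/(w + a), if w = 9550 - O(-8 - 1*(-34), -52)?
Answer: -21883676/4721145 ≈ -4.6352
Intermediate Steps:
w = 7246 (w = 9550 - (4 - 52)**2 = 9550 - 1*(-48)**2 = 9550 - 1*2304 = 9550 - 2304 = 7246)
(1/(-42750 + 44455) + u)/(w + a) = (1/(-42750 + 44455) + 12835)/(7246 - 10015) = (1/1705 + 12835)/(-2769) = (1/1705 + 12835)*(-1/2769) = (21883676/1705)*(-1/2769) = -21883676/4721145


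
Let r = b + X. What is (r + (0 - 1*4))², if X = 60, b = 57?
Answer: 12769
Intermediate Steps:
r = 117 (r = 57 + 60 = 117)
(r + (0 - 1*4))² = (117 + (0 - 1*4))² = (117 + (0 - 4))² = (117 - 4)² = 113² = 12769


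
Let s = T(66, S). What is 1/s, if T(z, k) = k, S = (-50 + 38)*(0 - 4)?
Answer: 1/48 ≈ 0.020833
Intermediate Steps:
S = 48 (S = -12*(-4) = 48)
s = 48
1/s = 1/48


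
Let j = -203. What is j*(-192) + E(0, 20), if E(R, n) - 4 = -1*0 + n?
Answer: 39000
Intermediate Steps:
E(R, n) = 4 + n (E(R, n) = 4 + (-1*0 + n) = 4 + (0 + n) = 4 + n)
j*(-192) + E(0, 20) = -203*(-192) + (4 + 20) = 38976 + 24 = 39000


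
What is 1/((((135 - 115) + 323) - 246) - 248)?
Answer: -1/151 ≈ -0.0066225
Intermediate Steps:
1/((((135 - 115) + 323) - 246) - 248) = 1/(((20 + 323) - 246) - 248) = 1/((343 - 246) - 248) = 1/(97 - 248) = 1/(-151) = -1/151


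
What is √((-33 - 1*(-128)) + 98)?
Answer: √193 ≈ 13.892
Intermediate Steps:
√((-33 - 1*(-128)) + 98) = √((-33 + 128) + 98) = √(95 + 98) = √193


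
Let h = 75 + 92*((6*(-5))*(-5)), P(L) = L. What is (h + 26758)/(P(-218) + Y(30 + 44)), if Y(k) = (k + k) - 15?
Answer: -40633/85 ≈ -478.04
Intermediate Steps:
Y(k) = -15 + 2*k (Y(k) = 2*k - 15 = -15 + 2*k)
h = 13875 (h = 75 + 92*(-30*(-5)) = 75 + 92*150 = 75 + 13800 = 13875)
(h + 26758)/(P(-218) + Y(30 + 44)) = (13875 + 26758)/(-218 + (-15 + 2*(30 + 44))) = 40633/(-218 + (-15 + 2*74)) = 40633/(-218 + (-15 + 148)) = 40633/(-218 + 133) = 40633/(-85) = 40633*(-1/85) = -40633/85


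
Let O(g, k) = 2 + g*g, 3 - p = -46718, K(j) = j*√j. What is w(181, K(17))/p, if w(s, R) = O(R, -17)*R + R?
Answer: 83572*√17/46721 ≈ 7.3752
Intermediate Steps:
K(j) = j^(3/2)
p = 46721 (p = 3 - 1*(-46718) = 3 + 46718 = 46721)
O(g, k) = 2 + g²
w(s, R) = R + R*(2 + R²) (w(s, R) = (2 + R²)*R + R = R*(2 + R²) + R = R + R*(2 + R²))
w(181, K(17))/p = (17^(3/2)*(3 + (17^(3/2))²))/46721 = ((17*√17)*(3 + (17*√17)²))*(1/46721) = ((17*√17)*(3 + 4913))*(1/46721) = ((17*√17)*4916)*(1/46721) = (83572*√17)*(1/46721) = 83572*√17/46721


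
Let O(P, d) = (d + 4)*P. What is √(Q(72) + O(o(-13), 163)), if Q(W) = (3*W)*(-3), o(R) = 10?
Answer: √1022 ≈ 31.969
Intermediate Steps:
O(P, d) = P*(4 + d) (O(P, d) = (4 + d)*P = P*(4 + d))
Q(W) = -9*W
√(Q(72) + O(o(-13), 163)) = √(-9*72 + 10*(4 + 163)) = √(-648 + 10*167) = √(-648 + 1670) = √1022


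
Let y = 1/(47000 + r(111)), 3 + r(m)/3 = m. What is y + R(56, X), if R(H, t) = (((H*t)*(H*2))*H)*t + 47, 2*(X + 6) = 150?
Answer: 79135931007077/47324 ≈ 1.6722e+9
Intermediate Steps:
X = 69 (X = -6 + (½)*150 = -6 + 75 = 69)
r(m) = -9 + 3*m
R(H, t) = 47 + 2*H³*t² (R(H, t) = (((H*t)*(2*H))*H)*t + 47 = ((2*t*H²)*H)*t + 47 = (2*t*H³)*t + 47 = 2*H³*t² + 47 = 47 + 2*H³*t²)
y = 1/47324 (y = 1/(47000 + (-9 + 3*111)) = 1/(47000 + (-9 + 333)) = 1/(47000 + 324) = 1/47324 ≈ 2.1131e-5)
y + R(56, X) = 1/47324 + (47 + 2*56³*69²) = 1/47324 + (47 + 2*175616*4761) = 1/47324 + (47 + 1672215552) = 1/47324 + 1672215599 = 79135931007077/47324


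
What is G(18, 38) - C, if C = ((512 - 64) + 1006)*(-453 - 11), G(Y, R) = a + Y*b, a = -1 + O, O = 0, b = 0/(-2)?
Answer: 674655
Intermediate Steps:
b = 0 (b = 0*(-½) = 0)
a = -1 (a = -1 + 0 = -1)
G(Y, R) = -1 (G(Y, R) = -1 + Y*0 = -1 + 0 = -1)
C = -674656 (C = (448 + 1006)*(-464) = 1454*(-464) = -674656)
G(18, 38) - C = -1 - 1*(-674656) = -1 + 674656 = 674655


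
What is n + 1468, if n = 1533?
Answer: 3001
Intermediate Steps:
n + 1468 = 1533 + 1468 = 3001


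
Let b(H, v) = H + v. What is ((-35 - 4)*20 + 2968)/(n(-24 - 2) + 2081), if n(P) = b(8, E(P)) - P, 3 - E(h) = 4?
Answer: 1094/1057 ≈ 1.0350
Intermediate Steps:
E(h) = -1 (E(h) = 3 - 1*4 = 3 - 4 = -1)
n(P) = 7 - P (n(P) = (8 - 1) - P = 7 - P)
((-35 - 4)*20 + 2968)/(n(-24 - 2) + 2081) = ((-35 - 4)*20 + 2968)/((7 - (-24 - 2)) + 2081) = (-39*20 + 2968)/((7 - 1*(-26)) + 2081) = (-780 + 2968)/((7 + 26) + 2081) = 2188/(33 + 2081) = 2188/2114 = 2188*(1/2114) = 1094/1057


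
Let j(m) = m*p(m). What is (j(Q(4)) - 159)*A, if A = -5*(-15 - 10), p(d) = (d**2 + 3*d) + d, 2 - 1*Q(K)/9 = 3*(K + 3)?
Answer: -610425750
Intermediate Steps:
Q(K) = -63 - 27*K (Q(K) = 18 - 27*(K + 3) = 18 - 27*(3 + K) = 18 - 9*(9 + 3*K) = 18 + (-81 - 27*K) = -63 - 27*K)
p(d) = d**2 + 4*d
j(m) = m**2*(4 + m) (j(m) = m*(m*(4 + m)) = m**2*(4 + m))
A = 125 (A = -5*(-25) = 125)
(j(Q(4)) - 159)*A = ((-63 - 27*4)**2*(4 + (-63 - 27*4)) - 159)*125 = ((-63 - 108)**2*(4 + (-63 - 108)) - 159)*125 = ((-171)**2*(4 - 171) - 159)*125 = (29241*(-167) - 159)*125 = (-4883247 - 159)*125 = -4883406*125 = -610425750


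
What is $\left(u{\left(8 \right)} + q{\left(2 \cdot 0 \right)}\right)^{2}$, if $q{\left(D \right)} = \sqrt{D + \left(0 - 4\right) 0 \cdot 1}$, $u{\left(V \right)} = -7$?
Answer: $49$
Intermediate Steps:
$q{\left(D \right)} = \sqrt{D}$ ($q{\left(D \right)} = \sqrt{D - 0} = \sqrt{D + 0} = \sqrt{D}$)
$\left(u{\left(8 \right)} + q{\left(2 \cdot 0 \right)}\right)^{2} = \left(-7 + \sqrt{2 \cdot 0}\right)^{2} = \left(-7 + \sqrt{0}\right)^{2} = \left(-7 + 0\right)^{2} = \left(-7\right)^{2} = 49$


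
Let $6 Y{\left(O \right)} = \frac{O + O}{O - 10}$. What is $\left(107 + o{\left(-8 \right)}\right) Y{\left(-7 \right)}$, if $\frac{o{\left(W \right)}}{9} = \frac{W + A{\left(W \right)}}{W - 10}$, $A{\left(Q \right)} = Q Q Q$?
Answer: $\frac{2569}{51} \approx 50.373$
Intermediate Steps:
$A{\left(Q \right)} = Q^{3}$ ($A{\left(Q \right)} = Q^{2} Q = Q^{3}$)
$Y{\left(O \right)} = \frac{O}{3 \left(-10 + O\right)}$ ($Y{\left(O \right)} = \frac{\left(O + O\right) \frac{1}{O - 10}}{6} = \frac{2 O \frac{1}{-10 + O}}{6} = \frac{O}{3 \left(-10 + O\right)}$)
$o{\left(W \right)} = \frac{9 \left(W + W^{3}\right)}{-10 + W}$ ($o{\left(W \right)} = 9 \frac{W + W^{3}}{W - 10} = 9 \frac{W + W^{3}}{-10 + W} = \frac{9 \left(W + W^{3}\right)}{-10 + W}$)
$\left(107 + o{\left(-8 \right)}\right) Y{\left(-7 \right)} = \left(107 + 9 \left(-8\right) \frac{1}{-10 - 8} \left(1 + \left(-8\right)^{2}\right)\right) \frac{1}{3} \left(-7\right) \frac{1}{-10 - 7} = \left(107 + 9 \left(-8\right) \frac{1}{-18} \left(1 + 64\right)\right) \frac{1}{3} \left(-7\right) \frac{1}{-17} = \left(107 + 9 \left(-8\right) \left(- \frac{1}{18}\right) 65\right) \frac{1}{3} \left(-7\right) \left(- \frac{1}{17}\right) = \left(107 + 260\right) \frac{7}{51} = 367 \cdot \frac{7}{51} = \frac{2569}{51}$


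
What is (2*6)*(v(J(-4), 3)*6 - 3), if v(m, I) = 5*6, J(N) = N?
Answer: 2124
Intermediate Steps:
v(m, I) = 30
(2*6)*(v(J(-4), 3)*6 - 3) = (2*6)*(30*6 - 3) = 12*(180 - 3) = 12*177 = 2124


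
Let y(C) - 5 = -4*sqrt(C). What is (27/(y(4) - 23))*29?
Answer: -783/26 ≈ -30.115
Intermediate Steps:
y(C) = 5 - 4*sqrt(C)
(27/(y(4) - 23))*29 = (27/((5 - 4*sqrt(4)) - 23))*29 = (27/((5 - 4*2) - 23))*29 = (27/((5 - 8) - 23))*29 = (27/(-3 - 23))*29 = (27/(-26))*29 = -1/26*27*29 = -27/26*29 = -783/26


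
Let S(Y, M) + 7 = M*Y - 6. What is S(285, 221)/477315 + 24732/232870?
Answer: 2646924422/11115234405 ≈ 0.23813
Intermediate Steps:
S(Y, M) = -13 + M*Y (S(Y, M) = -7 + (M*Y - 6) = -7 + (-6 + M*Y) = -13 + M*Y)
S(285, 221)/477315 + 24732/232870 = (-13 + 221*285)/477315 + 24732/232870 = (-13 + 62985)*(1/477315) + 24732*(1/232870) = 62972*(1/477315) + 12366/116435 = 62972/477315 + 12366/116435 = 2646924422/11115234405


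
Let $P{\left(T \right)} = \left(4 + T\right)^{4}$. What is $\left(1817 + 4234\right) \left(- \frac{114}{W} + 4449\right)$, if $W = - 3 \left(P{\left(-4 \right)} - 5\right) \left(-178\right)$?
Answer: $\frac{11979915024}{445} \approx 2.6921 \cdot 10^{7}$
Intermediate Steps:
$W = -2670$ ($W = - 3 \left(\left(4 - 4\right)^{4} - 5\right) \left(-178\right) = - 3 \left(0^{4} - 5\right) \left(-178\right) = - 3 \left(0 - 5\right) \left(-178\right) = \left(-3\right) \left(-5\right) \left(-178\right) = 15 \left(-178\right) = -2670$)
$\left(1817 + 4234\right) \left(- \frac{114}{W} + 4449\right) = \left(1817 + 4234\right) \left(- \frac{114}{-2670} + 4449\right) = 6051 \left(\left(-114\right) \left(- \frac{1}{2670}\right) + 4449\right) = 6051 \left(\frac{19}{445} + 4449\right) = 6051 \cdot \frac{1979824}{445} = \frac{11979915024}{445}$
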